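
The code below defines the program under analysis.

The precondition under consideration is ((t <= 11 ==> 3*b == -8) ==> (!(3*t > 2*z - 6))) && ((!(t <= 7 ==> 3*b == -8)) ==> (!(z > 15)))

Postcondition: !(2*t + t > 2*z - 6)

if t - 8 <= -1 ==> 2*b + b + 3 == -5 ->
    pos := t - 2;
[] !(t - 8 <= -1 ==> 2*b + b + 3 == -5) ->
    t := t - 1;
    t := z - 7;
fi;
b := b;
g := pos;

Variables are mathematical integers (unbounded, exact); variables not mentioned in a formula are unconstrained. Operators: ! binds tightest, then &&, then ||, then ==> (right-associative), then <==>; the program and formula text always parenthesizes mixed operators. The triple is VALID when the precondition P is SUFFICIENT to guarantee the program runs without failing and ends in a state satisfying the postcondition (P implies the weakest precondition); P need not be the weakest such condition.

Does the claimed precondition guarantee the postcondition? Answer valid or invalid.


Working backward. After the program, the postcondition !(2*t + t > 2*z - 6) must hold; in canonical form it is !(3*t > 2*z - 6).
Before g := pos: !(3*t > 2*z - 6)
Before b := b: !(3*t > 2*z - 6)
Then branch requires !(3*t > 2*z - 6); else branch requires !(z > 15).
Before the if: ((t <= 7 ==> 3*b == -8) ==> (!(3*t > 2*z - 6))) && ((!(t <= 7 ==> 3*b == -8)) ==> (!(z > 15)))
The weakest precondition is ((t <= 7 ==> 3*b == -8) ==> (!(3*t > 2*z - 6))) && ((!(t <= 7 ==> 3*b == -8)) ==> (!(z > 15))).
Check whether ((t <= 11 ==> 3*b == -8) ==> (!(3*t > 2*z - 6))) && ((!(t <= 7 ==> 3*b == -8)) ==> (!(z > 15))) implies it.
Countermodel: at the initial state b = 0, t = 8, z = 0, the precondition holds but the weakest precondition fails.
Answer: invalid


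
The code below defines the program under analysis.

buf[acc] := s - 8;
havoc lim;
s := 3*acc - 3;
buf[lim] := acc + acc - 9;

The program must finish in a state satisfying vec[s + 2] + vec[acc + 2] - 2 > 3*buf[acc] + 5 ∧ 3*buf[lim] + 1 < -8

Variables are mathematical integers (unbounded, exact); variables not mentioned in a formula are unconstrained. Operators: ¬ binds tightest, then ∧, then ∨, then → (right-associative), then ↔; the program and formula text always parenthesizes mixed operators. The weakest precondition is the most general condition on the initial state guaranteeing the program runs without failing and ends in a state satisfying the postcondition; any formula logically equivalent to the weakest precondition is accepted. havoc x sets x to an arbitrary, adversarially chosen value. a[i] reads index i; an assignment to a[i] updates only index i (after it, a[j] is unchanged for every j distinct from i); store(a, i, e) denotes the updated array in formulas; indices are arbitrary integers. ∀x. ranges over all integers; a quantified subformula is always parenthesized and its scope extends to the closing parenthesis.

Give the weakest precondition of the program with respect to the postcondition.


Working backward. After the program, the postcondition vec[s + 2] + vec[acc + 2] - 2 > 3*buf[acc] + 5 ∧ 3*buf[lim] + 1 < -8 must hold; in canonical form it is vec[acc + 2] + vec[s + 2] > 3*buf[acc] + 7 ∧ 3*buf[lim] < -9.
Before buf[lim] := acc + acc - 9: vec[acc + 2] + vec[s + 2] > 3*store(buf, lim, 2*acc - 9)[acc] + 7 ∧ 3*store(buf, lim, 2*acc - 9)[lim] < -9
Before s := 3*acc - 3: vec[acc + 2] + vec[3*acc - 1] > 3*store(buf, lim, 2*acc - 9)[acc] + 7 ∧ 3*store(buf, lim, 2*acc - 9)[lim] < -9
Before havoc lim: ∀lim_1. (vec[acc + 2] + vec[3*acc - 1] > 3*store(buf, lim_1, 2*acc - 9)[acc] + 7 ∧ 3*store(buf, lim_1, 2*acc - 9)[lim_1] < -9)
Before buf[acc] := s - 8: ∀lim_1. (vec[acc + 2] + vec[3*acc - 1] > 3*store(store(buf, acc, s - 8), lim_1, 2*acc - 9)[acc] + 7 ∧ 3*store(store(buf, acc, s - 8), lim_1, 2*acc - 9)[lim_1] < -9)
Answer: WP = ∀lim_1. (vec[acc + 2] + vec[3*acc - 1] > 3*store(store(buf, acc, s - 8), lim_1, 2*acc - 9)[acc] + 7 ∧ 3*store(store(buf, acc, s - 8), lim_1, 2*acc - 9)[lim_1] < -9)


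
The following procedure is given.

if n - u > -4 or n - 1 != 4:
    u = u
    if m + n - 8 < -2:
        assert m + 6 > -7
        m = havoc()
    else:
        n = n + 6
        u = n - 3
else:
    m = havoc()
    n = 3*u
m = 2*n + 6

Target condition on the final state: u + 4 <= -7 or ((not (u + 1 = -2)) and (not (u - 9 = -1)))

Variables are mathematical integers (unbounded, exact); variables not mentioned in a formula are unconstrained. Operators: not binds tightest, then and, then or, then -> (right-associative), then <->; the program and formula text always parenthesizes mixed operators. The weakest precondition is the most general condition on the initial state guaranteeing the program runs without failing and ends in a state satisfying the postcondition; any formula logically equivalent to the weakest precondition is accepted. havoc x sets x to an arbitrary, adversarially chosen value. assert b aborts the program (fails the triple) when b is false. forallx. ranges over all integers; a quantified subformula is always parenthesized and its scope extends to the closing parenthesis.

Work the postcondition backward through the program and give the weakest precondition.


Working backward. After the program, the postcondition u + 4 <= -7 or ((not (u + 1 = -2)) and (not (u - 9 = -1))) must hold; in canonical form it is u <= -11 or ((not (u = -3)) and (not (u = 8))).
Before m := 2*n + 6: u <= -11 or ((not (u = -3)) and (not (u = 8)))
Then branch requires (m + n < 6 -> (m > -13 and (u <= -11 or ((not (u = -3)) and (not (u = 8)))))) and ((not (m + n < 6)) -> (n <= -14 or ((not (n = -6)) and (not (n = 5))))); else branch requires u <= -11 or ((not (u = -3)) and (not (u = 8))).
Before the if: ((n > u - 4 or n != 5) -> ((m + n < 6 -> (m > -13 and (u <= -11 or ((not (u = -3)) and (not (u = 8)))))) and ((not (m + n < 6)) -> (n <= -14 or ((not (n = -6)) and (not (n = 5))))))) and ((not (n > u - 4 or n != 5)) -> (u <= -11 or ((not (u = -3)) and (not (u = 8)))))
Answer: WP = ((n > u - 4 or n != 5) -> ((m + n < 6 -> (m > -13 and (u <= -11 or ((not (u = -3)) and (not (u = 8)))))) and ((not (m + n < 6)) -> (n <= -14 or ((not (n = -6)) and (not (n = 5))))))) and ((not (n > u - 4 or n != 5)) -> (u <= -11 or ((not (u = -3)) and (not (u = 8)))))


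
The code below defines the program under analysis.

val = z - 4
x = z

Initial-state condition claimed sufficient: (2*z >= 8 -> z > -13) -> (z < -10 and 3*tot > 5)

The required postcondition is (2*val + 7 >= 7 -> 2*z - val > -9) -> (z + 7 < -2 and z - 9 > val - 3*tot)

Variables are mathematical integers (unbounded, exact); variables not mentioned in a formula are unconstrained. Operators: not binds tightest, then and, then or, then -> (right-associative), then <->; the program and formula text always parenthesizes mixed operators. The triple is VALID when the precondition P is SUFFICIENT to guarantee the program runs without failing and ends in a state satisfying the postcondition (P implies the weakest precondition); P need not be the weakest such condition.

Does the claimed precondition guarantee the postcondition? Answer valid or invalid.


Working backward. After the program, the postcondition (2*val + 7 >= 7 -> 2*z - val > -9) -> (z + 7 < -2 and z - 9 > val - 3*tot) must hold; in canonical form it is (2*val >= 0 -> 2*z > val - 9) -> (z < -9 and 3*tot + z > val + 9).
Before x := z: (2*val >= 0 -> 2*z > val - 9) -> (z < -9 and 3*tot + z > val + 9)
Before val := z - 4: (2*z >= 8 -> z > -13) -> (z < -9 and 3*tot > 5)
The weakest precondition is (2*z >= 8 -> z > -13) -> (z < -9 and 3*tot > 5).
Check whether (2*z >= 8 -> z > -13) -> (z < -10 and 3*tot > 5) implies it.
Every state satisfying the precondition satisfies the weakest precondition: the implication holds.
Answer: valid


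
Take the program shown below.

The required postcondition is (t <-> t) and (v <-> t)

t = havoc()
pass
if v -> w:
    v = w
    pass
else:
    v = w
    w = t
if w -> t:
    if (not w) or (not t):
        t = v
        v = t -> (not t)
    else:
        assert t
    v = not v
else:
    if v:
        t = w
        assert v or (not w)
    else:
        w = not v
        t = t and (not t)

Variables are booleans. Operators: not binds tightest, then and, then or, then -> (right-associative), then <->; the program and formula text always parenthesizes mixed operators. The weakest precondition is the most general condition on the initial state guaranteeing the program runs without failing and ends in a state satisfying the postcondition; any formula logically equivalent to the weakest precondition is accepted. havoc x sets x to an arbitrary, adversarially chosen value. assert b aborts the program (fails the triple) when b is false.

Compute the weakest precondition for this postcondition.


Working backward. After the program, the postcondition (t <-> t) and (v <-> t) must hold; in canonical form it is v <-> t.
Then branch requires (((not w) or (not t)) -> ((not (v -> (not v))) <-> v)) and ((not ((not w) or (not t))) -> (t and ((not v) <-> t))); else branch requires v -> ((v or (not w)) and (v <-> w)).
Before the if: ((w -> t) -> ((((not w) or (not t)) -> ((not (v -> (not v))) <-> v)) and ((not ((not w) or (not t))) -> (t and ((not v) <-> t))))) and ((not (w -> t)) -> (v -> ((v or (not w)) and (v <-> w))))
Then branch requires (w -> t) -> ((((not w) or (not t)) -> ((not (w -> (not w))) <-> w)) and ((not ((not w) or (not t))) -> (t and ((not w) <-> t)))); else branch requires ((not t) -> ((not (w -> (not w))) <-> w)) and (t -> (t and ((not w) <-> t))).
Before the if: ((v -> w) -> ((w -> t) -> ((((not w) or (not t)) -> ((not (w -> (not w))) <-> w)) and ((not ((not w) or (not t))) -> (t and ((not w) <-> t)))))) and ((not (v -> w)) -> (((not t) -> ((not (w -> (not w))) <-> w)) and (t -> (t and ((not w) <-> t)))))
Before skip: ((v -> w) -> ((w -> t) -> ((((not w) or (not t)) -> ((not (w -> (not w))) <-> w)) and ((not ((not w) or (not t))) -> (t and ((not w) <-> t)))))) and ((not (v -> w)) -> (((not t) -> ((not (w -> (not w))) <-> w)) and (t -> (t and ((not w) <-> t)))))
Before havoc t: ((v -> w) -> (((not w) -> ((not (w -> (not w))) <-> w)) and (w -> (not w)))) and ((not (v -> w)) -> (not w)) and ((v -> w) -> ((not w) -> ((not (w -> (not w))) <-> w))) and ((not (v -> w)) -> ((not (w -> (not w))) <-> w))
Answer: WP = ((v -> w) -> (((not w) -> ((not (w -> (not w))) <-> w)) and (w -> (not w)))) and ((not (v -> w)) -> (not w)) and ((v -> w) -> ((not w) -> ((not (w -> (not w))) <-> w))) and ((not (v -> w)) -> ((not (w -> (not w))) <-> w))


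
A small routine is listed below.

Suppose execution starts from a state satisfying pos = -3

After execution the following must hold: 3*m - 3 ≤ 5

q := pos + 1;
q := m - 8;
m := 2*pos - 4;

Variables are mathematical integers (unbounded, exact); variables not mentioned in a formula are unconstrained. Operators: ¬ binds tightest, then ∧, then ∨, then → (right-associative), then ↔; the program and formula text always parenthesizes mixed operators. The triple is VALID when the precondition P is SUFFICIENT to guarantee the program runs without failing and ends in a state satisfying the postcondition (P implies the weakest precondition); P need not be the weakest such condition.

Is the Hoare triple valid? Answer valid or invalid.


Working backward. After the program, the postcondition 3*m - 3 ≤ 5 must hold; in canonical form it is 3*m ≤ 8.
Before m := 2*pos - 4: 6*pos ≤ 20
Before q := m - 8: 6*pos ≤ 20
Before q := pos + 1: 6*pos ≤ 20
The weakest precondition is 6*pos ≤ 20.
Check whether pos = -3 implies it.
Every state satisfying the precondition satisfies the weakest precondition: the implication holds.
Answer: valid


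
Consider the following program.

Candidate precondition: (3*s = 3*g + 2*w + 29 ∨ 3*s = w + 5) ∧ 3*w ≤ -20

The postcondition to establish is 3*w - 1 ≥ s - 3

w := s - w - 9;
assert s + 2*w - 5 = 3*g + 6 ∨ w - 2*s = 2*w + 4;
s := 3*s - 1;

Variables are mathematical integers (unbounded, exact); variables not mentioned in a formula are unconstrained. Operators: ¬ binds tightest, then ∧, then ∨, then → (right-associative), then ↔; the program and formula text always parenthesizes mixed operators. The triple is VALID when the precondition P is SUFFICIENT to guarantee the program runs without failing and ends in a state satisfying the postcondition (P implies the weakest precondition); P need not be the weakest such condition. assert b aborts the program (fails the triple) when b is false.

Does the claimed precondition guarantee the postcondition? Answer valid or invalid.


Working backward. After the program, the postcondition 3*w - 1 ≥ s - 3 must hold; in canonical form it is 3*w ≥ s - 2.
Before s := 3*s - 1: 3*w ≥ 3*s - 3
Before assert s + 2*w - 5 = 3*g + 6 ∨ w - 2*s = 2*w + 4: (s + 2*w = 3*g + 11 ∨ 2*s + w = -4) ∧ 3*w ≥ 3*s - 3
Before w := s - w - 9: (3*s = 3*g + 2*w + 29 ∨ 3*s = w + 5) ∧ 3*w ≤ -24
The weakest precondition is (3*s = 3*g + 2*w + 29 ∨ 3*s = w + 5) ∧ 3*w ≤ -24.
Check whether (3*s = 3*g + 2*w + 29 ∨ 3*s = w + 5) ∧ 3*w ≤ -20 implies it.
Countermodel: at the initial state g = -5, s = 0, w = -7, the precondition holds but the weakest precondition fails.
Answer: invalid


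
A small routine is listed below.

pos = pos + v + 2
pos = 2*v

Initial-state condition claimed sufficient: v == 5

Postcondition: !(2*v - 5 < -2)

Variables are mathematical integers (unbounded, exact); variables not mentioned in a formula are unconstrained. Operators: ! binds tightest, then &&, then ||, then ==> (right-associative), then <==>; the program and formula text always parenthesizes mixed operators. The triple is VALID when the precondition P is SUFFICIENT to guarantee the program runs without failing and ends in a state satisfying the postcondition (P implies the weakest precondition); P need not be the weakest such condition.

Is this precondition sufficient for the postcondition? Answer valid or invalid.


Working backward. After the program, the postcondition !(2*v - 5 < -2) must hold; in canonical form it is !(2*v < 3).
Before pos := 2*v: !(2*v < 3)
Before pos := pos + v + 2: !(2*v < 3)
The weakest precondition is !(2*v < 3).
Check whether v == 5 implies it.
Every state satisfying the precondition satisfies the weakest precondition: the implication holds.
Answer: valid


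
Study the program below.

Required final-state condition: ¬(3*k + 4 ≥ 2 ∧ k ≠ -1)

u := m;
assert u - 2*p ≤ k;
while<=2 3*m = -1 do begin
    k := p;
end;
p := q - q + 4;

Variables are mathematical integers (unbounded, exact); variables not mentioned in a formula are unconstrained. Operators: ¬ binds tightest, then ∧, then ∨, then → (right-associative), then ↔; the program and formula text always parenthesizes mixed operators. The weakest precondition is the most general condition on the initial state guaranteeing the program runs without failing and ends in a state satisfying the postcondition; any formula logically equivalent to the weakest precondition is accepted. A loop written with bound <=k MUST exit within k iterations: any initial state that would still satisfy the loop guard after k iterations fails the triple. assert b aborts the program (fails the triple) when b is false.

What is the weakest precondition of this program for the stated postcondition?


Working backward. After the program, the postcondition ¬(3*k + 4 ≥ 2 ∧ k ≠ -1) must hold; in canonical form it is ¬(3*k ≥ -2 ∧ k ≠ -1).
Before p := q - q + 4: ¬(3*k ≥ -2 ∧ k ≠ -1)
Before the loop (bound <=2), unroll the exhaustion recursion (WP_0 = exit-now case; WP_j = one more guarded iteration, up to j = 2):
  WP_0: (¬(3*m = -1)) ∧ (¬(3*k ≥ -2 ∧ k ≠ -1))
  WP_1: (3*m = -1 → ((¬(3*m = -1)) ∧ (¬(3*p ≥ -2 ∧ p ≠ -1)))) ∧ ((¬(3*m = -1)) → (¬(3*k ≥ -2 ∧ k ≠ -1)))
  WP_2: (3*m = -1 → ((3*m = -1 → ((¬(3*m = -1)) ∧ (¬(3*p ≥ -2 ∧ p ≠ -1)))) ∧ ((¬(3*m = -1)) → (¬(3*p ≥ -2 ∧ p ≠ -1))))) ∧ ((¬(3*m = -1)) → (¬(3*k ≥ -2 ∧ k ≠ -1)))
So before the loop: (3*m = -1 → ((3*m = -1 → ((¬(3*m = -1)) ∧ (¬(3*p ≥ -2 ∧ p ≠ -1)))) ∧ ((¬(3*m = -1)) → (¬(3*p ≥ -2 ∧ p ≠ -1))))) ∧ ((¬(3*m = -1)) → (¬(3*k ≥ -2 ∧ k ≠ -1)))
Before assert u - 2*p ≤ k: u ≤ k + 2*p ∧ (3*m = -1 → ((3*m = -1 → ((¬(3*m = -1)) ∧ (¬(3*p ≥ -2 ∧ p ≠ -1)))) ∧ ((¬(3*m = -1)) → (¬(3*p ≥ -2 ∧ p ≠ -1))))) ∧ ((¬(3*m = -1)) → (¬(3*k ≥ -2 ∧ k ≠ -1)))
Before u := m: m ≤ k + 2*p ∧ (3*m = -1 → ((3*m = -1 → ((¬(3*m = -1)) ∧ (¬(3*p ≥ -2 ∧ p ≠ -1)))) ∧ ((¬(3*m = -1)) → (¬(3*p ≥ -2 ∧ p ≠ -1))))) ∧ ((¬(3*m = -1)) → (¬(3*k ≥ -2 ∧ k ≠ -1)))
Answer: WP = m ≤ k + 2*p ∧ (3*m = -1 → ((3*m = -1 → ((¬(3*m = -1)) ∧ (¬(3*p ≥ -2 ∧ p ≠ -1)))) ∧ ((¬(3*m = -1)) → (¬(3*p ≥ -2 ∧ p ≠ -1))))) ∧ ((¬(3*m = -1)) → (¬(3*k ≥ -2 ∧ k ≠ -1)))


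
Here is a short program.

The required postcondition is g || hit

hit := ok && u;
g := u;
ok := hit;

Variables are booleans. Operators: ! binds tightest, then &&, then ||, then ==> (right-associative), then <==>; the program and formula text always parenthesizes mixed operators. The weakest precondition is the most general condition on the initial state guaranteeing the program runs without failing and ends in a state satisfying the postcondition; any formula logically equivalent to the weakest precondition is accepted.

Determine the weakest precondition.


Working backward. After the program, g || hit must hold.
Before ok := hit: g || hit
Before g := u: u || hit
Before hit := ok && u: u || (ok && u)
Answer: WP = u || (ok && u)


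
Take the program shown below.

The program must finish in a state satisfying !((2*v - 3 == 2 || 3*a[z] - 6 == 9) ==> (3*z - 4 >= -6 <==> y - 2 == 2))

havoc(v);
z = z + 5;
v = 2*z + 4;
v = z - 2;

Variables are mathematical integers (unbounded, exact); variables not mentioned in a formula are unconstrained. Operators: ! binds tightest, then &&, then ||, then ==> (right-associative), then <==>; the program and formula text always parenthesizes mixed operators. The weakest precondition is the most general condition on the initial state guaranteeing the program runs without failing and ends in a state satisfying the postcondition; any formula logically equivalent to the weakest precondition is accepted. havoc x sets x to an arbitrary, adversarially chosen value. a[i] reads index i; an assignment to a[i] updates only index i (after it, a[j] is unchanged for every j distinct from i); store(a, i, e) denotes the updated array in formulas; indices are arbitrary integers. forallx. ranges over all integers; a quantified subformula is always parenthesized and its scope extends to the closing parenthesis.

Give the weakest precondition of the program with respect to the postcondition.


Working backward. After the program, the postcondition !((2*v - 3 == 2 || 3*a[z] - 6 == 9) ==> (3*z - 4 >= -6 <==> y - 2 == 2)) must hold; in canonical form it is !((2*v == 5 || 3*a[z] == 15) ==> (3*z >= -2 <==> y == 4)).
Before v := z - 2: !((2*z == 9 || 3*a[z] == 15) ==> (3*z >= -2 <==> y == 4))
Before v := 2*z + 4: !((2*z == 9 || 3*a[z] == 15) ==> (3*z >= -2 <==> y == 4))
Before z := z + 5: !((2*z == -1 || 3*a[z + 5] == 15) ==> (3*z >= -17 <==> y == 4))
Before havoc v: !((2*z == -1 || 3*a[z + 5] == 15) ==> (3*z >= -17 <==> y == 4))
Answer: WP = !((2*z == -1 || 3*a[z + 5] == 15) ==> (3*z >= -17 <==> y == 4))


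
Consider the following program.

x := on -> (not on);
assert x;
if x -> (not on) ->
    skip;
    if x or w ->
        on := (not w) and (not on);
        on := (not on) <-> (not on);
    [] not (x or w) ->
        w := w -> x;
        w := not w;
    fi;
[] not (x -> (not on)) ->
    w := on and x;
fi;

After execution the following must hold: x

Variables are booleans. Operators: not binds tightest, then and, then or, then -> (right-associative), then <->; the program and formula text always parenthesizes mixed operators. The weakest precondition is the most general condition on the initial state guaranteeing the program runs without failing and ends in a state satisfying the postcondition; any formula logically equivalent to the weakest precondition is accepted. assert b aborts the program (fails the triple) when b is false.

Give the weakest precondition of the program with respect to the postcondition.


Working backward. After the program, x must hold.
Then branch requires ((x or w) -> x) and ((not (x or w)) -> x); else branch requires x.
Before the if: ((x -> (not on)) -> (((x or w) -> x) and ((not (x or w)) -> x))) and ((not (x -> (not on))) -> x)
Before assert x: x and ((x -> (not on)) -> (((x or w) -> x) and ((not (x or w)) -> x))) and ((not (x -> (not on))) -> x)
Before x := on -> (not on): (on -> (not on)) and (((on -> (not on)) -> (not on)) -> ((((on -> (not on)) or w) -> (on -> (not on))) and ((not ((on -> (not on)) or w)) -> (on -> (not on))))) and ((not ((on -> (not on)) -> (not on))) -> (on -> (not on)))
Answer: WP = (on -> (not on)) and (((on -> (not on)) -> (not on)) -> ((((on -> (not on)) or w) -> (on -> (not on))) and ((not ((on -> (not on)) or w)) -> (on -> (not on))))) and ((not ((on -> (not on)) -> (not on))) -> (on -> (not on)))


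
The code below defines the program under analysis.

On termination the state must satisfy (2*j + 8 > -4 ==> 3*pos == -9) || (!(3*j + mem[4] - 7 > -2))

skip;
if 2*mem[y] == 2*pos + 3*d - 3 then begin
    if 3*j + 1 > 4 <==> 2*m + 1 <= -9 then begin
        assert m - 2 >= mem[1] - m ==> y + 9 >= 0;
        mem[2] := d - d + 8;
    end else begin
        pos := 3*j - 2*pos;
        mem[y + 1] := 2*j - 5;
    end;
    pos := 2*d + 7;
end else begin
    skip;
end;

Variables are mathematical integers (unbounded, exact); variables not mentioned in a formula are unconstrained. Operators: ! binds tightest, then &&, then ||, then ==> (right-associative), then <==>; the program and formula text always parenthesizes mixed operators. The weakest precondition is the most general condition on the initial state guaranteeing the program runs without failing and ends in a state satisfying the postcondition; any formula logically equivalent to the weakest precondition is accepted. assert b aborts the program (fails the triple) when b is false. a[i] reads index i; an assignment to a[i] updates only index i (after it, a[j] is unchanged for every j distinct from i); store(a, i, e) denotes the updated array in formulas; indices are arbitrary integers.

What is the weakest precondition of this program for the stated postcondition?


Working backward. After the program, the postcondition (2*j + 8 > -4 ==> 3*pos == -9) || (!(3*j + mem[4] - 7 > -2)) must hold; in canonical form it is (2*j > -12 ==> 3*pos == -9) || (!(mem[4] + 3*j > 5)).
Then branch requires ((3*j > 3 <==> 2*m <= -10) ==> ((2*m >= mem[1] + 2 ==> y >= -9) && ((2*j > -12 ==> 6*d == -30) || (!(mem[4] + 3*j > 5))))) && ((!(3*j > 3 <==> 2*m <= -10)) ==> ((2*j > -12 ==> 6*d == -30) || (!(store(mem, y + 1, 2*j - 5)[4] + 3*j > 5)))); else branch requires (2*j > -12 ==> 3*pos == -9) || (!(mem[4] + 3*j > 5)).
Before the if: (2*mem[y] == 3*d + 2*pos - 3 ==> (((3*j > 3 <==> 2*m <= -10) ==> ((2*m >= mem[1] + 2 ==> y >= -9) && ((2*j > -12 ==> 6*d == -30) || (!(mem[4] + 3*j > 5))))) && ((!(3*j > 3 <==> 2*m <= -10)) ==> ((2*j > -12 ==> 6*d == -30) || (!(store(mem, y + 1, 2*j - 5)[4] + 3*j > 5)))))) && ((!(2*mem[y] == 3*d + 2*pos - 3)) ==> ((2*j > -12 ==> 3*pos == -9) || (!(mem[4] + 3*j > 5))))
Before skip: (2*mem[y] == 3*d + 2*pos - 3 ==> (((3*j > 3 <==> 2*m <= -10) ==> ((2*m >= mem[1] + 2 ==> y >= -9) && ((2*j > -12 ==> 6*d == -30) || (!(mem[4] + 3*j > 5))))) && ((!(3*j > 3 <==> 2*m <= -10)) ==> ((2*j > -12 ==> 6*d == -30) || (!(store(mem, y + 1, 2*j - 5)[4] + 3*j > 5)))))) && ((!(2*mem[y] == 3*d + 2*pos - 3)) ==> ((2*j > -12 ==> 3*pos == -9) || (!(mem[4] + 3*j > 5))))
Answer: WP = (2*mem[y] == 3*d + 2*pos - 3 ==> (((3*j > 3 <==> 2*m <= -10) ==> ((2*m >= mem[1] + 2 ==> y >= -9) && ((2*j > -12 ==> 6*d == -30) || (!(mem[4] + 3*j > 5))))) && ((!(3*j > 3 <==> 2*m <= -10)) ==> ((2*j > -12 ==> 6*d == -30) || (!(store(mem, y + 1, 2*j - 5)[4] + 3*j > 5)))))) && ((!(2*mem[y] == 3*d + 2*pos - 3)) ==> ((2*j > -12 ==> 3*pos == -9) || (!(mem[4] + 3*j > 5))))


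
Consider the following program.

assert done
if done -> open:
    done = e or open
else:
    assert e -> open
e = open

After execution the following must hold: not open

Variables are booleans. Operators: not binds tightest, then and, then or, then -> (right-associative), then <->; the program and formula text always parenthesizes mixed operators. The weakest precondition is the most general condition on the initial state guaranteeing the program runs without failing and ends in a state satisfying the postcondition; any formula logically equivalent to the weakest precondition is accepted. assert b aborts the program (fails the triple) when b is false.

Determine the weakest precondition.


Working backward. After the program, not open must hold.
Before e := open: not open
Then branch requires not open; else branch requires (e -> open) and (not open).
Before the if: ((done -> open) -> (not open)) and ((not (done -> open)) -> ((e -> open) and (not open)))
Before assert done: done and ((done -> open) -> (not open)) and ((not (done -> open)) -> ((e -> open) and (not open)))
Answer: WP = done and ((done -> open) -> (not open)) and ((not (done -> open)) -> ((e -> open) and (not open)))


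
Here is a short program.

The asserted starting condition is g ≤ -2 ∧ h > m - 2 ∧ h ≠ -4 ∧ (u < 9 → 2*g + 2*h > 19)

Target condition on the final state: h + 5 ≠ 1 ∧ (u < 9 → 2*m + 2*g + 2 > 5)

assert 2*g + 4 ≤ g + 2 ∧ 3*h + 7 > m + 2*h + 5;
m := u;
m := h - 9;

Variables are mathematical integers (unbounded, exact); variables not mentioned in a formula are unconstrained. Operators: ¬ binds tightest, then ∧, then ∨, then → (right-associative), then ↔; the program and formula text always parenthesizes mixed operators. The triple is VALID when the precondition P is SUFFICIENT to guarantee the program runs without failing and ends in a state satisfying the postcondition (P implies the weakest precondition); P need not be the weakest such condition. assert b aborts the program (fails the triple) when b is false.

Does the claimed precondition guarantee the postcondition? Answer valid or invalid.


Working backward. After the program, the postcondition h + 5 ≠ 1 ∧ (u < 9 → 2*m + 2*g + 2 > 5) must hold; in canonical form it is h ≠ -4 ∧ (u < 9 → 2*g + 2*m > 3).
Before m := h - 9: h ≠ -4 ∧ (u < 9 → 2*g + 2*h > 21)
Before m := u: h ≠ -4 ∧ (u < 9 → 2*g + 2*h > 21)
Before assert 2*g + 4 ≤ g + 2 ∧ 3*h + 7 > m + 2*h + 5: g ≤ -2 ∧ h > m - 2 ∧ h ≠ -4 ∧ (u < 9 → 2*g + 2*h > 21)
The weakest precondition is g ≤ -2 ∧ h > m - 2 ∧ h ≠ -4 ∧ (u < 9 → 2*g + 2*h > 21).
Check whether g ≤ -2 ∧ h > m - 2 ∧ h ≠ -4 ∧ (u < 9 → 2*g + 2*h > 19) implies it.
Countermodel: at the initial state g = -2, h = 12, m = 13, u = 8, the precondition holds but the weakest precondition fails.
Answer: invalid


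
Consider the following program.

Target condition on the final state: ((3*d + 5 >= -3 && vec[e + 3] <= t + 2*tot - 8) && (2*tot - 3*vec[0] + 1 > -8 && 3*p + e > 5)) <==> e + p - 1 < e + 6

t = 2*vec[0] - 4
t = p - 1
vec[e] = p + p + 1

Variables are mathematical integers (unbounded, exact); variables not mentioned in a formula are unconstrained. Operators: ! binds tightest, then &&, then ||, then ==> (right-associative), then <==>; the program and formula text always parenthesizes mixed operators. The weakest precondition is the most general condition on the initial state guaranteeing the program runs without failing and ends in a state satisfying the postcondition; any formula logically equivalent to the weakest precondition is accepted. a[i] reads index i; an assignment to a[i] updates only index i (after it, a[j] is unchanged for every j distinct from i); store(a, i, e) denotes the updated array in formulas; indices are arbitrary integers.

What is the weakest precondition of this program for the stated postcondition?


Working backward. After the program, the postcondition ((3*d + 5 >= -3 && vec[e + 3] <= t + 2*tot - 8) && (2*tot - 3*vec[0] + 1 > -8 && 3*p + e > 5)) <==> e + p - 1 < e + 6 must hold; in canonical form it is (3*d >= -8 && vec[e + 3] <= t + 2*tot - 8 && 2*tot > 3*vec[0] - 9 && e + 3*p > 5) <==> p < 7.
Before vec[e] := p + p + 1: (3*d >= -8 && store(vec, e, 2*p + 1)[e + 3] <= t + 2*tot - 8 && 2*tot > 3*store(vec, e, 2*p + 1)[0] - 9 && e + 3*p > 5) <==> p < 7
Before t := p - 1: (3*d >= -8 && store(vec, e, 2*p + 1)[e + 3] <= p + 2*tot - 9 && 2*tot > 3*store(vec, e, 2*p + 1)[0] - 9 && e + 3*p > 5) <==> p < 7
Before t := 2*vec[0] - 4: (3*d >= -8 && store(vec, e, 2*p + 1)[e + 3] <= p + 2*tot - 9 && 2*tot > 3*store(vec, e, 2*p + 1)[0] - 9 && e + 3*p > 5) <==> p < 7
Answer: WP = (3*d >= -8 && store(vec, e, 2*p + 1)[e + 3] <= p + 2*tot - 9 && 2*tot > 3*store(vec, e, 2*p + 1)[0] - 9 && e + 3*p > 5) <==> p < 7


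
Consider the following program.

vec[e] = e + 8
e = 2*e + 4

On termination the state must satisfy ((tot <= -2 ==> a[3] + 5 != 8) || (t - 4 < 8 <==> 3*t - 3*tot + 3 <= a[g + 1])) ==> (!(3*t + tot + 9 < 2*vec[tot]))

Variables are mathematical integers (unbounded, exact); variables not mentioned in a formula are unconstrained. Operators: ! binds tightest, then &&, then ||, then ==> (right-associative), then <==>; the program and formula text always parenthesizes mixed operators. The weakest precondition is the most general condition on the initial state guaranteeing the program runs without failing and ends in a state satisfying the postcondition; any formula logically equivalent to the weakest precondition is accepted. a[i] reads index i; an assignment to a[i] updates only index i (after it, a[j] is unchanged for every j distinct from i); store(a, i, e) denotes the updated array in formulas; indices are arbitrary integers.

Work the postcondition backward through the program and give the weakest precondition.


Working backward. After the program, the postcondition ((tot <= -2 ==> a[3] + 5 != 8) || (t - 4 < 8 <==> 3*t - 3*tot + 3 <= a[g + 1])) ==> (!(3*t + tot + 9 < 2*vec[tot])) must hold; in canonical form it is ((tot <= -2 ==> a[3] != 3) || (t < 12 <==> 3*t <= a[g + 1] + 3*tot - 3)) ==> (!(3*t + tot < 2*vec[tot] - 9)).
Before e := 2*e + 4: ((tot <= -2 ==> a[3] != 3) || (t < 12 <==> 3*t <= a[g + 1] + 3*tot - 3)) ==> (!(3*t + tot < 2*vec[tot] - 9))
Before vec[e] := e + 8: ((tot <= -2 ==> a[3] != 3) || (t < 12 <==> 3*t <= a[g + 1] + 3*tot - 3)) ==> (!(3*t + tot < 2*store(vec, e, e + 8)[tot] - 9))
Answer: WP = ((tot <= -2 ==> a[3] != 3) || (t < 12 <==> 3*t <= a[g + 1] + 3*tot - 3)) ==> (!(3*t + tot < 2*store(vec, e, e + 8)[tot] - 9))


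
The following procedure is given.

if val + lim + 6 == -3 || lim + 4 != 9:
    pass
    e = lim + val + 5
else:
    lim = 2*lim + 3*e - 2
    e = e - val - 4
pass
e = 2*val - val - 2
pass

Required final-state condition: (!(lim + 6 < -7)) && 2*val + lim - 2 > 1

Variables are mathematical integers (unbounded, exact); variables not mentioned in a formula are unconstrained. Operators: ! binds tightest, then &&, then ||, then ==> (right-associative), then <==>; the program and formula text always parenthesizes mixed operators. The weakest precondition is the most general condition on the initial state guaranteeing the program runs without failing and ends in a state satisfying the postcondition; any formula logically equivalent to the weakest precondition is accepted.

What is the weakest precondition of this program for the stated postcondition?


Working backward. After the program, the postcondition (!(lim + 6 < -7)) && 2*val + lim - 2 > 1 must hold; in canonical form it is (!(lim < -13)) && lim + 2*val > 3.
Before skip: (!(lim < -13)) && lim + 2*val > 3
Before e := 2*val - val - 2: (!(lim < -13)) && lim + 2*val > 3
Before skip: (!(lim < -13)) && lim + 2*val > 3
Then branch requires (!(lim < -13)) && lim + 2*val > 3; else branch requires (!(3*e + 2*lim < -11)) && 3*e + 2*lim + 2*val > 5.
Before the if: ((lim + val == -9 || lim != 5) ==> ((!(lim < -13)) && lim + 2*val > 3)) && ((!(lim + val == -9 || lim != 5)) ==> ((!(3*e + 2*lim < -11)) && 3*e + 2*lim + 2*val > 5))
Answer: WP = ((lim + val == -9 || lim != 5) ==> ((!(lim < -13)) && lim + 2*val > 3)) && ((!(lim + val == -9 || lim != 5)) ==> ((!(3*e + 2*lim < -11)) && 3*e + 2*lim + 2*val > 5))


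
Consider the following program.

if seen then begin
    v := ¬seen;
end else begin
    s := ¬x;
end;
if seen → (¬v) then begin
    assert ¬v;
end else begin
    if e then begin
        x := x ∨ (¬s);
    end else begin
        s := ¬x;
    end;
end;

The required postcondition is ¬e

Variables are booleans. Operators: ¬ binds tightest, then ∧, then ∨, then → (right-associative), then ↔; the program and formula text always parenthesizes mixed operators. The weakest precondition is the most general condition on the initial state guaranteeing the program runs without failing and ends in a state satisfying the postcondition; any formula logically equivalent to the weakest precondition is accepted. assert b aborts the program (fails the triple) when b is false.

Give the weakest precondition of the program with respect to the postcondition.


Working backward. After the program, ¬e must hold.
Then branch requires (¬v) ∧ (¬e); else branch requires e → (¬e).
Before the if: ((seen → (¬v)) → ((¬v) ∧ (¬e))) ∧ ((¬(seen → (¬v))) → (e → (¬e)))
Then branch requires seen ∧ (¬e); else branch requires ((seen → (¬v)) → ((¬v) ∧ (¬e))) ∧ ((¬(seen → (¬v))) → (e → (¬e))).
Before the if: (seen → (seen ∧ (¬e))) ∧ ((¬seen) → (((seen → (¬v)) → ((¬v) ∧ (¬e))) ∧ ((¬(seen → (¬v))) → (e → (¬e)))))
Answer: WP = (seen → (seen ∧ (¬e))) ∧ ((¬seen) → (((seen → (¬v)) → ((¬v) ∧ (¬e))) ∧ ((¬(seen → (¬v))) → (e → (¬e)))))


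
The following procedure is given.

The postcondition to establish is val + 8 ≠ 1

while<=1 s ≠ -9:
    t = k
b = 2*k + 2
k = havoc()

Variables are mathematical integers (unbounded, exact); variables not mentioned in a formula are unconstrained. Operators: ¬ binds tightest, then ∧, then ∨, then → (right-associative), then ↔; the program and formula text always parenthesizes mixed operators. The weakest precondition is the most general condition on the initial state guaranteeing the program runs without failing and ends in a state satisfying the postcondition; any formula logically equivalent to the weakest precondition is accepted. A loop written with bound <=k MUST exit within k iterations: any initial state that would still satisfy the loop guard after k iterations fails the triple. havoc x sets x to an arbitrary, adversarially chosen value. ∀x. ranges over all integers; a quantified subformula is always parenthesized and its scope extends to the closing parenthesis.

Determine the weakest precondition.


Working backward. After the program, the postcondition val + 8 ≠ 1 must hold; in canonical form it is val ≠ -7.
Before havoc k: val ≠ -7
Before b := 2*k + 2: val ≠ -7
Before the loop (bound <=1), unroll the exhaustion recursion (WP_0 = exit-now case; WP_j = one more guarded iteration, up to j = 1):
  WP_0: (¬(s ≠ -9)) ∧ val ≠ -7
  WP_1: (s ≠ -9 → ((¬(s ≠ -9)) ∧ val ≠ -7)) ∧ ((¬(s ≠ -9)) → val ≠ -7)
So before the loop: (s ≠ -9 → ((¬(s ≠ -9)) ∧ val ≠ -7)) ∧ ((¬(s ≠ -9)) → val ≠ -7)
Answer: WP = (s ≠ -9 → ((¬(s ≠ -9)) ∧ val ≠ -7)) ∧ ((¬(s ≠ -9)) → val ≠ -7)


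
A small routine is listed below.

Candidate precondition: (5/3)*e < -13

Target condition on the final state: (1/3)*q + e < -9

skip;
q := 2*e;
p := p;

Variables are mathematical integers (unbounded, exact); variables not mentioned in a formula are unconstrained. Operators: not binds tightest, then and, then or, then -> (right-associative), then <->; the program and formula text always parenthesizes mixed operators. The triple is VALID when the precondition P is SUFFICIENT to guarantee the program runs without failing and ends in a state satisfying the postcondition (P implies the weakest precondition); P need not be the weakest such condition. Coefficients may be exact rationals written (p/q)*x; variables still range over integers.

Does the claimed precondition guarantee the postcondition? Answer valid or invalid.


Working backward. After the program, the postcondition (1/3)*q + e < -9 must hold; in canonical form it is e + (1/3)*q < -9.
Before p := p: e + (1/3)*q < -9
Before q := 2*e: (5/3)*e < -9
Before skip: (5/3)*e < -9
The weakest precondition is (5/3)*e < -9.
Check whether (5/3)*e < -13 implies it.
Every state satisfying the precondition satisfies the weakest precondition: the implication holds.
Answer: valid


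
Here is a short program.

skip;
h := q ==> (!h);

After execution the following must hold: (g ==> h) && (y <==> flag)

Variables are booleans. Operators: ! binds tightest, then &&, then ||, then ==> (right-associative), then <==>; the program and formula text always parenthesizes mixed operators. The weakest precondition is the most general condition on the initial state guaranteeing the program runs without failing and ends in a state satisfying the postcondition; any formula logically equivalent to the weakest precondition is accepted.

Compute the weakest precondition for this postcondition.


Working backward. After the program, (g ==> h) && (y <==> flag) must hold.
Before h := q ==> (!h): (g ==> (q ==> (!h))) && (y <==> flag)
Before skip: (g ==> (q ==> (!h))) && (y <==> flag)
Answer: WP = (g ==> (q ==> (!h))) && (y <==> flag)


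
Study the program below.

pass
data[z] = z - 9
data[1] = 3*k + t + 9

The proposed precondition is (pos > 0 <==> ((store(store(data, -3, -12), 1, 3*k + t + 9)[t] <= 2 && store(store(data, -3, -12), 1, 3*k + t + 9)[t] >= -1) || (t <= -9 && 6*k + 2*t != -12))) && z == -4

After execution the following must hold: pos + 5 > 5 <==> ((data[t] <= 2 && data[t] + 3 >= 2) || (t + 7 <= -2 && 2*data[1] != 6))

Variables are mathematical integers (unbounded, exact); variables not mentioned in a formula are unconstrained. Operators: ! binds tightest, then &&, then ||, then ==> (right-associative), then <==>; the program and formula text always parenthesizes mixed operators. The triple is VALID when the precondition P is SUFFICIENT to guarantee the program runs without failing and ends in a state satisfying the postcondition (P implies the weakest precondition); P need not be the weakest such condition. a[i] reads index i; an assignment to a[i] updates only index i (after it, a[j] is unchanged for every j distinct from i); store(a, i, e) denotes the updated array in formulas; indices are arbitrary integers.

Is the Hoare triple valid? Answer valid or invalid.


Working backward. After the program, the postcondition pos + 5 > 5 <==> ((data[t] <= 2 && data[t] + 3 >= 2) || (t + 7 <= -2 && 2*data[1] != 6)) must hold; in canonical form it is pos > 0 <==> ((data[t] <= 2 && data[t] >= -1) || (t <= -9 && 2*data[1] != 6)).
Before data[1] := 3*k + t + 9: pos > 0 <==> ((store(data, 1, 3*k + t + 9)[t] <= 2 && store(data, 1, 3*k + t + 9)[t] >= -1) || (t <= -9 && 6*k + 2*t != -12))
Before data[z] := z - 9: pos > 0 <==> ((store(store(data, z, z - 9), 1, 3*k + t + 9)[t] <= 2 && store(store(data, z, z - 9), 1, 3*k + t + 9)[t] >= -1) || (t <= -9 && 6*k + 2*t != -12))
Before skip: pos > 0 <==> ((store(store(data, z, z - 9), 1, 3*k + t + 9)[t] <= 2 && store(store(data, z, z - 9), 1, 3*k + t + 9)[t] >= -1) || (t <= -9 && 6*k + 2*t != -12))
The weakest precondition is pos > 0 <==> ((store(store(data, z, z - 9), 1, 3*k + t + 9)[t] <= 2 && store(store(data, z, z - 9), 1, 3*k + t + 9)[t] >= -1) || (t <= -9 && 6*k + 2*t != -12)).
Check whether (pos > 0 <==> ((store(store(data, -3, -12), 1, 3*k + t + 9)[t] <= 2 && store(store(data, -3, -12), 1, 3*k + t + 9)[t] >= -1) || (t <= -9 && 6*k + 2*t != -12))) && z == -4 implies it.
Countermodel: at the initial state data = {[-4] = -1, [-3] = 4, [1] = 4, elsewhere 4}, k = -4, pos = 1, t = -4, z = -4, the precondition holds but the weakest precondition fails.
Answer: invalid


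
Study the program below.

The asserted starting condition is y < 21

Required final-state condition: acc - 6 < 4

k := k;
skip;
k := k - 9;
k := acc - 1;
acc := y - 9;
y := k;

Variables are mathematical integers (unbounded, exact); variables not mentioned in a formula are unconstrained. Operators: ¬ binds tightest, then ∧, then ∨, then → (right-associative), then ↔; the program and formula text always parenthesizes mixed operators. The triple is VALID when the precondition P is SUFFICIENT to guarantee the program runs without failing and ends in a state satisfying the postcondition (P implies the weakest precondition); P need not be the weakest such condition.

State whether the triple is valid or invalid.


Working backward. After the program, the postcondition acc - 6 < 4 must hold; in canonical form it is acc < 10.
Before y := k: acc < 10
Before acc := y - 9: y < 19
Before k := acc - 1: y < 19
Before k := k - 9: y < 19
Before skip: y < 19
Before k := k: y < 19
The weakest precondition is y < 19.
Check whether y < 21 implies it.
Countermodel: at the initial state y = 19, the precondition holds but the weakest precondition fails.
Answer: invalid
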